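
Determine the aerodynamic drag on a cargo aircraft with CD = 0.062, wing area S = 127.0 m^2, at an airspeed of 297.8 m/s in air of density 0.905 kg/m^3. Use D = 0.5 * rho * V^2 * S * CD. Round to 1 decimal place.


Step 1: Dynamic pressure q = 0.5 * 0.905 * 297.8^2 = 40129.8901 Pa
Step 2: Drag D = q * S * CD = 40129.8901 * 127.0 * 0.062
Step 3: D = 315982.8 N

315982.8


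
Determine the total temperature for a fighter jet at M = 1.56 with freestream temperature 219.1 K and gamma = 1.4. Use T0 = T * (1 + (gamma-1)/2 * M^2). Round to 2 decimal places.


Step 1: (gamma-1)/2 = 0.2
Step 2: M^2 = 2.4336
Step 3: 1 + 0.2 * 2.4336 = 1.48672
Step 4: T0 = 219.1 * 1.48672 = 325.74 K

325.74


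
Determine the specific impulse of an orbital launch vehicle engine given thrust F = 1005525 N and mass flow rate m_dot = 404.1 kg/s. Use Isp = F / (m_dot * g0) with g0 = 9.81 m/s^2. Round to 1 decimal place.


Step 1: m_dot * g0 = 404.1 * 9.81 = 3964.22
Step 2: Isp = 1005525 / 3964.22 = 253.7 s

253.7


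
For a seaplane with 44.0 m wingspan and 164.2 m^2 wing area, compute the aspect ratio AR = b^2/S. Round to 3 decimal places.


Step 1: b^2 = 44.0^2 = 1936.0
Step 2: AR = 1936.0 / 164.2 = 11.790

11.790


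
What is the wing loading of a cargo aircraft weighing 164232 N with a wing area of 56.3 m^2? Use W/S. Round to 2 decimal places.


Step 1: Wing loading = W / S = 164232 / 56.3
Step 2: Wing loading = 2917.09 N/m^2

2917.09


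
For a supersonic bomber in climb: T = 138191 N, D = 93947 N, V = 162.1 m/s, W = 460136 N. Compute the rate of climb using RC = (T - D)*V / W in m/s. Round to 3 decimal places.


Step 1: Excess thrust = T - D = 138191 - 93947 = 44244 N
Step 2: Excess power = 44244 * 162.1 = 7171952.4 W
Step 3: RC = 7171952.4 / 460136 = 15.587 m/s

15.587


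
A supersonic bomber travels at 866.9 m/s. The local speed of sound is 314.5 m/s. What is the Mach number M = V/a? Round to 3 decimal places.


Step 1: M = V / a = 866.9 / 314.5
Step 2: M = 2.756

2.756


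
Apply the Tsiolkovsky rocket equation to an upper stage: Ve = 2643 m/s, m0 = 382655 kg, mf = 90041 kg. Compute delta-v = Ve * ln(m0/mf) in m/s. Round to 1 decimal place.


Step 1: Mass ratio m0/mf = 382655 / 90041 = 4.249786
Step 2: ln(4.249786) = 1.446869
Step 3: delta-v = 2643 * 1.446869 = 3824.1 m/s

3824.1


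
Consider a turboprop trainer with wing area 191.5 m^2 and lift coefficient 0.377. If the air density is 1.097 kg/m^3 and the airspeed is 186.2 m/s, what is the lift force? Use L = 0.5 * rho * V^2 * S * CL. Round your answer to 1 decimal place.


Step 1: Calculate dynamic pressure q = 0.5 * 1.097 * 186.2^2 = 0.5 * 1.097 * 34670.44 = 19016.7363 Pa
Step 2: Multiply by wing area and lift coefficient: L = 19016.7363 * 191.5 * 0.377
Step 3: L = 3641705.0091 * 0.377 = 1372922.8 N

1372922.8


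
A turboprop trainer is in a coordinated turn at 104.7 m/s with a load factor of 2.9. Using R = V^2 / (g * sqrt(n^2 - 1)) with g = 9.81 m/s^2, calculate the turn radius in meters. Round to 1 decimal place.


Step 1: V^2 = 104.7^2 = 10962.09
Step 2: n^2 - 1 = 2.9^2 - 1 = 7.41
Step 3: sqrt(7.41) = 2.722132
Step 4: R = 10962.09 / (9.81 * 2.722132) = 410.5 m

410.5


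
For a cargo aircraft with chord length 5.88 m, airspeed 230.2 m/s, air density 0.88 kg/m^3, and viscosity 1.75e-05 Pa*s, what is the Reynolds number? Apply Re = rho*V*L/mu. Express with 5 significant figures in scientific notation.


Step 1: Numerator = rho * V * L = 0.88 * 230.2 * 5.88 = 1191.14688
Step 2: Re = 1191.14688 / 1.75e-05
Step 3: Re = 6.8066e+07

6.8066e+07


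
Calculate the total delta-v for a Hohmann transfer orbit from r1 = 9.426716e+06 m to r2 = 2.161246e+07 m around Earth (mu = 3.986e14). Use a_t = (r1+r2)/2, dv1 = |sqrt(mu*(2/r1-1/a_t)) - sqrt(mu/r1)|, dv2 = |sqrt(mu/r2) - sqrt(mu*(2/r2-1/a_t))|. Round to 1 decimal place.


Step 1: Transfer semi-major axis a_t = (9.426716e+06 + 2.161246e+07) / 2 = 1.551959e+07 m
Step 2: v1 (circular at r1) = sqrt(mu/r1) = 6502.62 m/s
Step 3: v_t1 = sqrt(mu*(2/r1 - 1/a_t)) = 7673.62 m/s
Step 4: dv1 = |7673.62 - 6502.62| = 1171.0 m/s
Step 5: v2 (circular at r2) = 4294.54 m/s, v_t2 = 3347.01 m/s
Step 6: dv2 = |4294.54 - 3347.01| = 947.53 m/s
Step 7: Total delta-v = 1171.0 + 947.53 = 2118.5 m/s

2118.5


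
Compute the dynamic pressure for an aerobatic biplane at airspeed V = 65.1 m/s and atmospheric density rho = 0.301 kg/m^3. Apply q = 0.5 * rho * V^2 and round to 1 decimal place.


Step 1: V^2 = 65.1^2 = 4238.01
Step 2: q = 0.5 * 0.301 * 4238.01
Step 3: q = 637.8 Pa

637.8


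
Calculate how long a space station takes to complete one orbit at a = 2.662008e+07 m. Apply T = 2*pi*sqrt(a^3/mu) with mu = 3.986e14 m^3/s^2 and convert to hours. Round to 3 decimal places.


Step 1: a^3 / mu = 1.886375e+22 / 3.986e14 = 4.732502e+07
Step 2: sqrt(4.732502e+07) = 6879.318 s
Step 3: T = 2*pi * 6879.318 = 43224.03 s
Step 4: T in hours = 43224.03 / 3600 = 12.007 hours

12.007


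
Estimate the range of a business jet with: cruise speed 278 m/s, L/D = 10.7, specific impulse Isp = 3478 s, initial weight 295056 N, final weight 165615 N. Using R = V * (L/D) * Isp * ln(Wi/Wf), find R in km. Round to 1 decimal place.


Step 1: Coefficient = V * (L/D) * Isp = 278 * 10.7 * 3478 = 10345658.8 m
Step 2: Wi/Wf = 295056 / 165615 = 1.781578
Step 3: ln(1.781578) = 0.577499
Step 4: R = 10345658.8 * 0.577499 = 5974611.2 m = 5974.6 km

5974.6


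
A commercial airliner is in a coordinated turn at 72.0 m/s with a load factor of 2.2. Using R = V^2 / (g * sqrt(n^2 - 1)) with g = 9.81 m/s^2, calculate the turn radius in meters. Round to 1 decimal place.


Step 1: V^2 = 72.0^2 = 5184.0
Step 2: n^2 - 1 = 2.2^2 - 1 = 3.84
Step 3: sqrt(3.84) = 1.959592
Step 4: R = 5184.0 / (9.81 * 1.959592) = 269.7 m

269.7


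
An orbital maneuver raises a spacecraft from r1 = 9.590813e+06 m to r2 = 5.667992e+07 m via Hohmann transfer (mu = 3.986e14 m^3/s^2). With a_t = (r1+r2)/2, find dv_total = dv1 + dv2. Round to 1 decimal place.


Step 1: Transfer semi-major axis a_t = (9.590813e+06 + 5.667992e+07) / 2 = 3.313537e+07 m
Step 2: v1 (circular at r1) = sqrt(mu/r1) = 6446.75 m/s
Step 3: v_t1 = sqrt(mu*(2/r1 - 1/a_t)) = 8431.59 m/s
Step 4: dv1 = |8431.59 - 6446.75| = 1984.84 m/s
Step 5: v2 (circular at r2) = 2651.88 m/s, v_t2 = 1426.71 m/s
Step 6: dv2 = |2651.88 - 1426.71| = 1225.17 m/s
Step 7: Total delta-v = 1984.84 + 1225.17 = 3210.0 m/s

3210.0


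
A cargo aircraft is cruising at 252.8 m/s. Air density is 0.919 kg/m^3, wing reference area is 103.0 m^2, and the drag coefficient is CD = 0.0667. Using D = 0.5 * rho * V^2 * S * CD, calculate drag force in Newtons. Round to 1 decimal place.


Step 1: Dynamic pressure q = 0.5 * 0.919 * 252.8^2 = 29365.6525 Pa
Step 2: Drag D = q * S * CD = 29365.6525 * 103.0 * 0.0667
Step 3: D = 201745.0 N

201745.0


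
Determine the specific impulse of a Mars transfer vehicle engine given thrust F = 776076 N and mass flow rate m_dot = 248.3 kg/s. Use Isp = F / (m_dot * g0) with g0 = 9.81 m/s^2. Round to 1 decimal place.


Step 1: m_dot * g0 = 248.3 * 9.81 = 2435.82
Step 2: Isp = 776076 / 2435.82 = 318.6 s

318.6


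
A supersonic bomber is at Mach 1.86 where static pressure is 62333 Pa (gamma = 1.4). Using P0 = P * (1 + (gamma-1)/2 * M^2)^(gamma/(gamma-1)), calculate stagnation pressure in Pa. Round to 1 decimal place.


Step 1: (gamma-1)/2 * M^2 = 0.2 * 3.4596 = 0.69192
Step 2: 1 + 0.69192 = 1.69192
Step 3: Exponent gamma/(gamma-1) = 3.5
Step 4: P0 = 62333 * 1.69192^3.5 = 392687.8 Pa

392687.8


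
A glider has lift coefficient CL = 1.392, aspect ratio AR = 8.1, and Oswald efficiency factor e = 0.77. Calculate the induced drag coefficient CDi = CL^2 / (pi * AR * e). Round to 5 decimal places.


Step 1: CL^2 = 1.392^2 = 1.937664
Step 2: pi * AR * e = 3.14159 * 8.1 * 0.77 = 19.594113
Step 3: CDi = 1.937664 / 19.594113 = 0.09889

0.09889


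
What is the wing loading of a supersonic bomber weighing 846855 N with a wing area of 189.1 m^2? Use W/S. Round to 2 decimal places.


Step 1: Wing loading = W / S = 846855 / 189.1
Step 2: Wing loading = 4478.34 N/m^2

4478.34


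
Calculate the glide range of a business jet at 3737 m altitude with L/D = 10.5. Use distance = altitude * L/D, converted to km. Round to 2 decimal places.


Step 1: Glide distance = altitude * L/D = 3737 * 10.5 = 39238.5 m
Step 2: Convert to km: 39238.5 / 1000 = 39.24 km

39.24


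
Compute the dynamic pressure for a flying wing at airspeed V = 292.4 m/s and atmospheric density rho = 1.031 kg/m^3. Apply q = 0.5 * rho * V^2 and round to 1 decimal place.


Step 1: V^2 = 292.4^2 = 85497.76
Step 2: q = 0.5 * 1.031 * 85497.76
Step 3: q = 44074.1 Pa

44074.1


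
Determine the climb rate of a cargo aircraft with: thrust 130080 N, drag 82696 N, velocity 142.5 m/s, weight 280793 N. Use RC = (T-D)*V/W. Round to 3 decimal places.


Step 1: Excess thrust = T - D = 130080 - 82696 = 47384 N
Step 2: Excess power = 47384 * 142.5 = 6752220.0 W
Step 3: RC = 6752220.0 / 280793 = 24.047 m/s

24.047


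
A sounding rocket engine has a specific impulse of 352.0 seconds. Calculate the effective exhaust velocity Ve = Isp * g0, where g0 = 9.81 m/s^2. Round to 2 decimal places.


Step 1: Ve = Isp * g0 = 352.0 * 9.81
Step 2: Ve = 3453.12 m/s

3453.12


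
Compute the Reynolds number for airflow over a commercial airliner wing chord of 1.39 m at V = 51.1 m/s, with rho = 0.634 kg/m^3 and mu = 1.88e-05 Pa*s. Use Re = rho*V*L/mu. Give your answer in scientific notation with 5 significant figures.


Step 1: Numerator = rho * V * L = 0.634 * 51.1 * 1.39 = 45.032386
Step 2: Re = 45.032386 / 1.88e-05
Step 3: Re = 2.3953e+06

2.3953e+06


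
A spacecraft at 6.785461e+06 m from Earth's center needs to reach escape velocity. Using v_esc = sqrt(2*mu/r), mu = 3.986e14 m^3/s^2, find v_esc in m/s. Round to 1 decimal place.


Step 1: 2*mu/r = 2 * 3.986e14 / 6.785461e+06 = 117486490.601
Step 2: v_esc = sqrt(117486490.601) = 10839.1 m/s

10839.1


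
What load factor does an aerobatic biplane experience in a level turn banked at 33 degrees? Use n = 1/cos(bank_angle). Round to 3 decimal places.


Step 1: Convert 33 degrees to radians = 0.575959
Step 2: cos(33 deg) = 0.838671
Step 3: n = 1 / 0.838671 = 1.192

1.192


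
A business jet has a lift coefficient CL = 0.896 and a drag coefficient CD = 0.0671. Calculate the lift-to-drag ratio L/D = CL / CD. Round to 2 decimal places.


Step 1: L/D = CL / CD = 0.896 / 0.0671
Step 2: L/D = 13.35

13.35


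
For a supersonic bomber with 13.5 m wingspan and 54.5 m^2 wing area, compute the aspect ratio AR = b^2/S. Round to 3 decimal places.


Step 1: b^2 = 13.5^2 = 182.25
Step 2: AR = 182.25 / 54.5 = 3.344

3.344


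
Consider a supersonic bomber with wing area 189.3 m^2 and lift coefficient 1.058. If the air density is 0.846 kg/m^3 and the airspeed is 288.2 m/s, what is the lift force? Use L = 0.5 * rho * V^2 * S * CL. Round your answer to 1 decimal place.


Step 1: Calculate dynamic pressure q = 0.5 * 0.846 * 288.2^2 = 0.5 * 0.846 * 83059.24 = 35134.0585 Pa
Step 2: Multiply by wing area and lift coefficient: L = 35134.0585 * 189.3 * 1.058
Step 3: L = 6650877.2778 * 1.058 = 7036628.2 N

7036628.2


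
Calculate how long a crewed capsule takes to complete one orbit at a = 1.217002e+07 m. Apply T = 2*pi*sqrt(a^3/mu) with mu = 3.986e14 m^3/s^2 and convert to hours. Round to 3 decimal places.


Step 1: a^3 / mu = 1.802494e+21 / 3.986e14 = 4.522063e+06
Step 2: sqrt(4.522063e+06) = 2126.5142 s
Step 3: T = 2*pi * 2126.5142 = 13361.28 s
Step 4: T in hours = 13361.28 / 3600 = 3.711 hours

3.711


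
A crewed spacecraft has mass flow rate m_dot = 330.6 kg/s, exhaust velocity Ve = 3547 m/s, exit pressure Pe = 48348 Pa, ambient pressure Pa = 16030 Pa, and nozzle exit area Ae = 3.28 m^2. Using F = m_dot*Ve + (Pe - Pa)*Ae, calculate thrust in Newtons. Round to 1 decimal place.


Step 1: Momentum thrust = m_dot * Ve = 330.6 * 3547 = 1172638.2 N
Step 2: Pressure thrust = (Pe - Pa) * Ae = (48348 - 16030) * 3.28 = 106003.04 N
Step 3: Total thrust F = 1172638.2 + 106003.04 = 1278641.2 N

1278641.2


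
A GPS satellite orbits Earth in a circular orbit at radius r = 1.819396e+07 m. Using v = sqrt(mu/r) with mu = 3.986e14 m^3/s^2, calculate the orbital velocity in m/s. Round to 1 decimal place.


Step 1: mu / r = 3.986e14 / 1.819396e+07 = 21908369.5908
Step 2: v = sqrt(21908369.5908) = 4680.6 m/s

4680.6


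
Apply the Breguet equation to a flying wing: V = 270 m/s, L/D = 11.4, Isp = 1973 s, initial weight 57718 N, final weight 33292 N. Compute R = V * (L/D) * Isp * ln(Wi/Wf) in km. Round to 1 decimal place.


Step 1: Coefficient = V * (L/D) * Isp = 270 * 11.4 * 1973 = 6072894.0 m
Step 2: Wi/Wf = 57718 / 33292 = 1.73369
Step 3: ln(1.73369) = 0.550252
Step 4: R = 6072894.0 * 0.550252 = 3341621.8 m = 3341.6 km

3341.6


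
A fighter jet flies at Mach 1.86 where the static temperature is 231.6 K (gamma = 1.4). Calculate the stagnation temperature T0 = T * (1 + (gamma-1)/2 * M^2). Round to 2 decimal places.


Step 1: (gamma-1)/2 = 0.2
Step 2: M^2 = 3.4596
Step 3: 1 + 0.2 * 3.4596 = 1.69192
Step 4: T0 = 231.6 * 1.69192 = 391.85 K

391.85


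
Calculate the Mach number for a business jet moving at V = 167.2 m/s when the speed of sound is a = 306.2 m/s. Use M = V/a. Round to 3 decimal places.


Step 1: M = V / a = 167.2 / 306.2
Step 2: M = 0.546

0.546


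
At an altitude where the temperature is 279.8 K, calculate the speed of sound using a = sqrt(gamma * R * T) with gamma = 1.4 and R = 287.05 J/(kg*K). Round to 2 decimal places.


Step 1: gamma * R * T = 1.4 * 287.05 * 279.8 = 112443.226
Step 2: a = sqrt(112443.226) = 335.33 m/s

335.33


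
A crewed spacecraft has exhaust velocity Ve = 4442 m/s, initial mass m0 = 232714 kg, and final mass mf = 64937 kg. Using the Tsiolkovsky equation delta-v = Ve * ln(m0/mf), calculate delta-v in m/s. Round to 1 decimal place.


Step 1: Mass ratio m0/mf = 232714 / 64937 = 3.583689
Step 2: ln(3.583689) = 1.276393
Step 3: delta-v = 4442 * 1.276393 = 5669.7 m/s

5669.7


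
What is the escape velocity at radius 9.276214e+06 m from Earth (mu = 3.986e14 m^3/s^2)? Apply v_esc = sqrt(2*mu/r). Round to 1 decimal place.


Step 1: 2*mu/r = 2 * 3.986e14 / 9.276214e+06 = 85940233.8066
Step 2: v_esc = sqrt(85940233.8066) = 9270.4 m/s

9270.4


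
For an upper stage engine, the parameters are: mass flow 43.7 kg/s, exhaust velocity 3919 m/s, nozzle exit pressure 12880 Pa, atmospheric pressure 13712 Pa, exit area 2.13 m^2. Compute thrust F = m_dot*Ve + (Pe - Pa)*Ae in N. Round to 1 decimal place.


Step 1: Momentum thrust = m_dot * Ve = 43.7 * 3919 = 171260.3 N
Step 2: Pressure thrust = (Pe - Pa) * Ae = (12880 - 13712) * 2.13 = -1772.16 N
Step 3: Total thrust F = 171260.3 + -1772.16 = 169488.1 N

169488.1


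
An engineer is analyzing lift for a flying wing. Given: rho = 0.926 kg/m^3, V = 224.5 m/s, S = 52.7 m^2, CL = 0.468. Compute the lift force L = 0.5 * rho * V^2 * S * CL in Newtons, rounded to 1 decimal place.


Step 1: Calculate dynamic pressure q = 0.5 * 0.926 * 224.5^2 = 0.5 * 0.926 * 50400.25 = 23335.3158 Pa
Step 2: Multiply by wing area and lift coefficient: L = 23335.3158 * 52.7 * 0.468
Step 3: L = 1229771.14 * 0.468 = 575532.9 N

575532.9


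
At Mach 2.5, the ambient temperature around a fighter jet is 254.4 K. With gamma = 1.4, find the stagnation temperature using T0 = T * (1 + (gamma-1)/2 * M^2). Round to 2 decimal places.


Step 1: (gamma-1)/2 = 0.2
Step 2: M^2 = 6.25
Step 3: 1 + 0.2 * 6.25 = 2.25
Step 4: T0 = 254.4 * 2.25 = 572.40 K

572.40


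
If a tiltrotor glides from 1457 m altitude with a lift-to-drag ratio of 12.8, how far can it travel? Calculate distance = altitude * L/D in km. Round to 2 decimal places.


Step 1: Glide distance = altitude * L/D = 1457 * 12.8 = 18649.6 m
Step 2: Convert to km: 18649.6 / 1000 = 18.65 km

18.65


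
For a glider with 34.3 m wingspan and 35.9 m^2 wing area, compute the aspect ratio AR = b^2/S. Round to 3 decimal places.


Step 1: b^2 = 34.3^2 = 1176.49
Step 2: AR = 1176.49 / 35.9 = 32.771

32.771


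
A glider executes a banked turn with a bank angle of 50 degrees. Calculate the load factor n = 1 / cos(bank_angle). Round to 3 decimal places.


Step 1: Convert 50 degrees to radians = 0.872665
Step 2: cos(50 deg) = 0.642788
Step 3: n = 1 / 0.642788 = 1.556

1.556


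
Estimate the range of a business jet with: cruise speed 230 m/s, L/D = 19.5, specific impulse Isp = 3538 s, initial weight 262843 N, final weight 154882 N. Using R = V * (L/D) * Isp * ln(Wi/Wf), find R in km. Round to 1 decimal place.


Step 1: Coefficient = V * (L/D) * Isp = 230 * 19.5 * 3538 = 15867930.0 m
Step 2: Wi/Wf = 262843 / 154882 = 1.697053
Step 3: ln(1.697053) = 0.528893
Step 4: R = 15867930.0 * 0.528893 = 8392442.8 m = 8392.4 km

8392.4


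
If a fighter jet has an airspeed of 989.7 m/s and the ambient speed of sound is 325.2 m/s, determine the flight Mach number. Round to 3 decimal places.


Step 1: M = V / a = 989.7 / 325.2
Step 2: M = 3.043

3.043


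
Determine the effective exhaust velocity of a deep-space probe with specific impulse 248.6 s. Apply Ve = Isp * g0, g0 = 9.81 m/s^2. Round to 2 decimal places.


Step 1: Ve = Isp * g0 = 248.6 * 9.81
Step 2: Ve = 2438.77 m/s

2438.77


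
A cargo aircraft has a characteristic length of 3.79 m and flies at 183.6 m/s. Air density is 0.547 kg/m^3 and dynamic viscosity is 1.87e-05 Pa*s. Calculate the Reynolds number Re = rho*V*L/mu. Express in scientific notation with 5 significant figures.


Step 1: Numerator = rho * V * L = 0.547 * 183.6 * 3.79 = 380.626668
Step 2: Re = 380.626668 / 1.87e-05
Step 3: Re = 2.0354e+07

2.0354e+07


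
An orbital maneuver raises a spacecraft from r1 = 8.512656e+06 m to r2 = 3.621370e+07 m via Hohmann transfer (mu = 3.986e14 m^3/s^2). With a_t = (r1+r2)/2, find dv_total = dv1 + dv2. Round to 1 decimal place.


Step 1: Transfer semi-major axis a_t = (8.512656e+06 + 3.621370e+07) / 2 = 2.236318e+07 m
Step 2: v1 (circular at r1) = sqrt(mu/r1) = 6842.84 m/s
Step 3: v_t1 = sqrt(mu*(2/r1 - 1/a_t)) = 8707.75 m/s
Step 4: dv1 = |8707.75 - 6842.84| = 1864.91 m/s
Step 5: v2 (circular at r2) = 3317.66 m/s, v_t2 = 2046.91 m/s
Step 6: dv2 = |3317.66 - 2046.91| = 1270.76 m/s
Step 7: Total delta-v = 1864.91 + 1270.76 = 3135.7 m/s

3135.7


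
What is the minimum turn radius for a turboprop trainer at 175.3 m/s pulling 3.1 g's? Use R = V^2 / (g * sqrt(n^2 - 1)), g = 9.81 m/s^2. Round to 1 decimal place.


Step 1: V^2 = 175.3^2 = 30730.09
Step 2: n^2 - 1 = 3.1^2 - 1 = 8.61
Step 3: sqrt(8.61) = 2.93428
Step 4: R = 30730.09 / (9.81 * 2.93428) = 1067.6 m

1067.6


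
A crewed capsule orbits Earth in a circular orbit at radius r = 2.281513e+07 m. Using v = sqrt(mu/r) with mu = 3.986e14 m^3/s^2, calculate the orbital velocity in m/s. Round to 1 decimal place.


Step 1: mu / r = 3.986e14 / 2.281513e+07 = 17470862.5373
Step 2: v = sqrt(17470862.5373) = 4179.8 m/s

4179.8


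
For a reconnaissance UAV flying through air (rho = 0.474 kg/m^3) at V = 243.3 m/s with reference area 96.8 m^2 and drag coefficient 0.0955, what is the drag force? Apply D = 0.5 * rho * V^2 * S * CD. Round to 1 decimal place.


Step 1: Dynamic pressure q = 0.5 * 0.474 * 243.3^2 = 14029.1889 Pa
Step 2: Drag D = q * S * CD = 14029.1889 * 96.8 * 0.0955
Step 3: D = 129691.4 N

129691.4


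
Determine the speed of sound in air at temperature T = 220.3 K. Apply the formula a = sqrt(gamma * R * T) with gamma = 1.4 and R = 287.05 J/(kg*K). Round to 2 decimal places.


Step 1: gamma * R * T = 1.4 * 287.05 * 220.3 = 88531.961
Step 2: a = sqrt(88531.961) = 297.54 m/s

297.54


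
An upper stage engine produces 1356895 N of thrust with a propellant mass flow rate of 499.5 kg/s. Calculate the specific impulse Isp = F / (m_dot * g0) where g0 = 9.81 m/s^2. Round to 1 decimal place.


Step 1: m_dot * g0 = 499.5 * 9.81 = 4900.1
Step 2: Isp = 1356895 / 4900.1 = 276.9 s

276.9


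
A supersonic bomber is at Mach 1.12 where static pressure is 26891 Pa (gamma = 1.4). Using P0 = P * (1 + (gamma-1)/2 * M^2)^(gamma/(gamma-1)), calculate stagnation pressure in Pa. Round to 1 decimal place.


Step 1: (gamma-1)/2 * M^2 = 0.2 * 1.2544 = 0.25088
Step 2: 1 + 0.25088 = 1.25088
Step 3: Exponent gamma/(gamma-1) = 3.5
Step 4: P0 = 26891 * 1.25088^3.5 = 58865.6 Pa

58865.6


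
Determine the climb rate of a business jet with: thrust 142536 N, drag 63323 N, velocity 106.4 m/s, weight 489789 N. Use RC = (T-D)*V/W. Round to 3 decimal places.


Step 1: Excess thrust = T - D = 142536 - 63323 = 79213 N
Step 2: Excess power = 79213 * 106.4 = 8428263.2 W
Step 3: RC = 8428263.2 / 489789 = 17.208 m/s

17.208


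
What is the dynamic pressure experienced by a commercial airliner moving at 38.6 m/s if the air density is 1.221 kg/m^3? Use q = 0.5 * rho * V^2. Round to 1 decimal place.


Step 1: V^2 = 38.6^2 = 1489.96
Step 2: q = 0.5 * 1.221 * 1489.96
Step 3: q = 909.6 Pa

909.6


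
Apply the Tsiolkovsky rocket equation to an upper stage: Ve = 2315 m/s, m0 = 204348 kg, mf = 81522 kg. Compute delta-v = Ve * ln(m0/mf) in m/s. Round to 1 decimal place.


Step 1: Mass ratio m0/mf = 204348 / 81522 = 2.506661
Step 2: ln(2.506661) = 0.918952
Step 3: delta-v = 2315 * 0.918952 = 2127.4 m/s

2127.4


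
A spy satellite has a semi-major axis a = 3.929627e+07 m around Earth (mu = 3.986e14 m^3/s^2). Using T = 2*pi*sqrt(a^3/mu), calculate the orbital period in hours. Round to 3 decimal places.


Step 1: a^3 / mu = 6.068118e+22 / 3.986e14 = 1.522358e+08
Step 2: sqrt(1.522358e+08) = 12338.3858 s
Step 3: T = 2*pi * 12338.3858 = 77524.36 s
Step 4: T in hours = 77524.36 / 3600 = 21.535 hours

21.535


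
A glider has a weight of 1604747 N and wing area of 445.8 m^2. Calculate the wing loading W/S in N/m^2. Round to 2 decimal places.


Step 1: Wing loading = W / S = 1604747 / 445.8
Step 2: Wing loading = 3599.70 N/m^2

3599.70


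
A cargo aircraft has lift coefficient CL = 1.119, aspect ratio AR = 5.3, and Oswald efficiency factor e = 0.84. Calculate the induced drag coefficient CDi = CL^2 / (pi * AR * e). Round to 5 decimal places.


Step 1: CL^2 = 1.119^2 = 1.252161
Step 2: pi * AR * e = 3.14159 * 5.3 * 0.84 = 13.98637
Step 3: CDi = 1.252161 / 13.98637 = 0.08953

0.08953


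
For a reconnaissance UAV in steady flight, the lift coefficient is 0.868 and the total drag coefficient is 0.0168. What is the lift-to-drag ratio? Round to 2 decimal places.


Step 1: L/D = CL / CD = 0.868 / 0.0168
Step 2: L/D = 51.67

51.67


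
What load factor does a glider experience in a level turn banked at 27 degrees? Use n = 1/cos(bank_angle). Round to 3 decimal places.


Step 1: Convert 27 degrees to radians = 0.471239
Step 2: cos(27 deg) = 0.891007
Step 3: n = 1 / 0.891007 = 1.122

1.122


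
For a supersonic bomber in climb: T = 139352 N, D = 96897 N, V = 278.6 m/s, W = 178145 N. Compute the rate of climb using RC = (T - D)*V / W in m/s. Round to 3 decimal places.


Step 1: Excess thrust = T - D = 139352 - 96897 = 42455 N
Step 2: Excess power = 42455 * 278.6 = 11827963.0 W
Step 3: RC = 11827963.0 / 178145 = 66.395 m/s

66.395


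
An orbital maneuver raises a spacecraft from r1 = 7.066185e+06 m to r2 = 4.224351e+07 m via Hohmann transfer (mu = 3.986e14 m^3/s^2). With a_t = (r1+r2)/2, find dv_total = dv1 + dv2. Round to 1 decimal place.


Step 1: Transfer semi-major axis a_t = (7.066185e+06 + 4.224351e+07) / 2 = 2.465485e+07 m
Step 2: v1 (circular at r1) = sqrt(mu/r1) = 7510.63 m/s
Step 3: v_t1 = sqrt(mu*(2/r1 - 1/a_t)) = 9831.16 m/s
Step 4: dv1 = |9831.16 - 7510.63| = 2320.54 m/s
Step 5: v2 (circular at r2) = 3071.77 m/s, v_t2 = 1644.49 m/s
Step 6: dv2 = |3071.77 - 1644.49| = 1427.28 m/s
Step 7: Total delta-v = 2320.54 + 1427.28 = 3747.8 m/s

3747.8


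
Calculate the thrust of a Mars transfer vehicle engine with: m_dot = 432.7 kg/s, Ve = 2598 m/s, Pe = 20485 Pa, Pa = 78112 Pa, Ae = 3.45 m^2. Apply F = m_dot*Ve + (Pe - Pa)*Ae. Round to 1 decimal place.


Step 1: Momentum thrust = m_dot * Ve = 432.7 * 2598 = 1124154.6 N
Step 2: Pressure thrust = (Pe - Pa) * Ae = (20485 - 78112) * 3.45 = -198813.15 N
Step 3: Total thrust F = 1124154.6 + -198813.15 = 925341.5 N

925341.5


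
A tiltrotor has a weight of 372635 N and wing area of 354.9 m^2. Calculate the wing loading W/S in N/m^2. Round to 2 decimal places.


Step 1: Wing loading = W / S = 372635 / 354.9
Step 2: Wing loading = 1049.97 N/m^2

1049.97


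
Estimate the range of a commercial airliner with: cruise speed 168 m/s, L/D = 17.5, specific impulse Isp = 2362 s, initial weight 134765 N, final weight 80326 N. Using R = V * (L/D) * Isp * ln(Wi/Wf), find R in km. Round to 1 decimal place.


Step 1: Coefficient = V * (L/D) * Isp = 168 * 17.5 * 2362 = 6944280.0 m
Step 2: Wi/Wf = 134765 / 80326 = 1.677726
Step 3: ln(1.677726) = 0.517439
Step 4: R = 6944280.0 * 0.517439 = 3593242.5 m = 3593.2 km

3593.2


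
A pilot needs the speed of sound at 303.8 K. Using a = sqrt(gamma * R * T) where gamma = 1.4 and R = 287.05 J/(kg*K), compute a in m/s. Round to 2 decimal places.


Step 1: gamma * R * T = 1.4 * 287.05 * 303.8 = 122088.106
Step 2: a = sqrt(122088.106) = 349.41 m/s

349.41


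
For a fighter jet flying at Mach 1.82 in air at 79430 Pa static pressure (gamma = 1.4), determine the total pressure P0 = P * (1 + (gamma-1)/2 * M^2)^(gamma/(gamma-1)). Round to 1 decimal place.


Step 1: (gamma-1)/2 * M^2 = 0.2 * 3.3124 = 0.66248
Step 2: 1 + 0.66248 = 1.66248
Step 3: Exponent gamma/(gamma-1) = 3.5
Step 4: P0 = 79430 * 1.66248^3.5 = 470578.5 Pa

470578.5


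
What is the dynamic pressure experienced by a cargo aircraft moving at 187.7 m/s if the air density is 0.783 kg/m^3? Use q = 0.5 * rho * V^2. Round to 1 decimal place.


Step 1: V^2 = 187.7^2 = 35231.29
Step 2: q = 0.5 * 0.783 * 35231.29
Step 3: q = 13793.1 Pa

13793.1


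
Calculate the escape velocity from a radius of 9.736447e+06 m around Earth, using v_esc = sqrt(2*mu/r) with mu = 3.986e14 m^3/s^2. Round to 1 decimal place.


Step 1: 2*mu/r = 2 * 3.986e14 / 9.736447e+06 = 81877917.0677
Step 2: v_esc = sqrt(81877917.0677) = 9048.6 m/s

9048.6


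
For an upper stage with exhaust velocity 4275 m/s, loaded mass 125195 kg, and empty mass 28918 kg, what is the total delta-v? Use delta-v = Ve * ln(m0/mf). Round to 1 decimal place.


Step 1: Mass ratio m0/mf = 125195 / 28918 = 4.32931
Step 2: ln(4.32931) = 1.465408
Step 3: delta-v = 4275 * 1.465408 = 6264.6 m/s

6264.6


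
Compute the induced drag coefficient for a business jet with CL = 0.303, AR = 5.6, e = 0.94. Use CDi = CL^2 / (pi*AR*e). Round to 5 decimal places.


Step 1: CL^2 = 0.303^2 = 0.091809
Step 2: pi * AR * e = 3.14159 * 5.6 * 0.94 = 16.537344
Step 3: CDi = 0.091809 / 16.537344 = 0.00555

0.00555


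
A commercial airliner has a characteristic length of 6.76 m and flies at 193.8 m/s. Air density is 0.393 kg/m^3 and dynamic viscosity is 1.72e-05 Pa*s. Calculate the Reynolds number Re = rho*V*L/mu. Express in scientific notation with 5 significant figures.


Step 1: Numerator = rho * V * L = 0.393 * 193.8 * 6.76 = 514.864584
Step 2: Re = 514.864584 / 1.72e-05
Step 3: Re = 2.9934e+07

2.9934e+07


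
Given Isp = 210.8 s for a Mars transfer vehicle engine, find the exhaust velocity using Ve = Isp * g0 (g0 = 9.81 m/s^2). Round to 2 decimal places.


Step 1: Ve = Isp * g0 = 210.8 * 9.81
Step 2: Ve = 2067.95 m/s

2067.95


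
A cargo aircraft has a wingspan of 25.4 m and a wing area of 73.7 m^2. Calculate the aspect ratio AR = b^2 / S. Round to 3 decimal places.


Step 1: b^2 = 25.4^2 = 645.16
Step 2: AR = 645.16 / 73.7 = 8.754

8.754


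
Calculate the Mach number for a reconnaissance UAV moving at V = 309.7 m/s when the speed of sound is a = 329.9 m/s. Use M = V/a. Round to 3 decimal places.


Step 1: M = V / a = 309.7 / 329.9
Step 2: M = 0.939

0.939


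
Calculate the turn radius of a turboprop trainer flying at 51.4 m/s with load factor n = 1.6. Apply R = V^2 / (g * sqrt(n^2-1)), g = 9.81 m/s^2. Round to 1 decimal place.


Step 1: V^2 = 51.4^2 = 2641.96
Step 2: n^2 - 1 = 1.6^2 - 1 = 1.56
Step 3: sqrt(1.56) = 1.249
Step 4: R = 2641.96 / (9.81 * 1.249) = 215.6 m

215.6


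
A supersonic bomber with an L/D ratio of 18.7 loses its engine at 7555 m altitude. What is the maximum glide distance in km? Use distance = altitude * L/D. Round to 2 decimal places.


Step 1: Glide distance = altitude * L/D = 7555 * 18.7 = 141278.5 m
Step 2: Convert to km: 141278.5 / 1000 = 141.28 km

141.28


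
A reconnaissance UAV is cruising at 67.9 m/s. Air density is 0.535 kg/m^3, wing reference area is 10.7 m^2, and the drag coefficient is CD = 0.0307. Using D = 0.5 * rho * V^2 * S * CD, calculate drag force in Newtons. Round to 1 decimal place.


Step 1: Dynamic pressure q = 0.5 * 0.535 * 67.9^2 = 1233.2847 Pa
Step 2: Drag D = q * S * CD = 1233.2847 * 10.7 * 0.0307
Step 3: D = 405.1 N

405.1


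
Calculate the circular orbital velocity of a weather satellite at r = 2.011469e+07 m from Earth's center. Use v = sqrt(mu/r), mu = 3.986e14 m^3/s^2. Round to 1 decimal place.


Step 1: mu / r = 3.986e14 / 2.011469e+07 = 19816363.066
Step 2: v = sqrt(19816363.066) = 4451.6 m/s

4451.6


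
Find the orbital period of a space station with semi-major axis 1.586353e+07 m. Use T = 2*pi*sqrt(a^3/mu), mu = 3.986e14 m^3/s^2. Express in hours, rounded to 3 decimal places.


Step 1: a^3 / mu = 3.992082e+21 / 3.986e14 = 1.001526e+07
Step 2: sqrt(1.001526e+07) = 3164.6895 s
Step 3: T = 2*pi * 3164.6895 = 19884.33 s
Step 4: T in hours = 19884.33 / 3600 = 5.523 hours

5.523


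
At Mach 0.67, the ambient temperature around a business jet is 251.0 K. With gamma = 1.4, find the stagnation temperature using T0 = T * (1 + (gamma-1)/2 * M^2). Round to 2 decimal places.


Step 1: (gamma-1)/2 = 0.2
Step 2: M^2 = 0.4489
Step 3: 1 + 0.2 * 0.4489 = 1.08978
Step 4: T0 = 251.0 * 1.08978 = 273.53 K

273.53


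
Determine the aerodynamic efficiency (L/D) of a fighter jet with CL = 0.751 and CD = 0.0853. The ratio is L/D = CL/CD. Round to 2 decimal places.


Step 1: L/D = CL / CD = 0.751 / 0.0853
Step 2: L/D = 8.80

8.80


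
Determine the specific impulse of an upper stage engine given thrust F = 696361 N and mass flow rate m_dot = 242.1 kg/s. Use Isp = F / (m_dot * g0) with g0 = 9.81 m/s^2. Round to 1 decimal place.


Step 1: m_dot * g0 = 242.1 * 9.81 = 2375.0
Step 2: Isp = 696361 / 2375.0 = 293.2 s

293.2


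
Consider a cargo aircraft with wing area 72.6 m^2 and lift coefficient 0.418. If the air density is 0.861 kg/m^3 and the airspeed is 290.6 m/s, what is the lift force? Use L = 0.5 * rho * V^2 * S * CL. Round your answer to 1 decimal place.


Step 1: Calculate dynamic pressure q = 0.5 * 0.861 * 290.6^2 = 0.5 * 0.861 * 84448.36 = 36355.019 Pa
Step 2: Multiply by wing area and lift coefficient: L = 36355.019 * 72.6 * 0.418
Step 3: L = 2639374.3779 * 0.418 = 1103258.5 N

1103258.5


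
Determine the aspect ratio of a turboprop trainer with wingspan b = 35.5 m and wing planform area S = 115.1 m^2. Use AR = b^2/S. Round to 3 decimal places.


Step 1: b^2 = 35.5^2 = 1260.25
Step 2: AR = 1260.25 / 115.1 = 10.949

10.949


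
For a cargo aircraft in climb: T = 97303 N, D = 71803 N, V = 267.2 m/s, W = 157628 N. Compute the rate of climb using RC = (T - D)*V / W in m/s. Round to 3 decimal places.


Step 1: Excess thrust = T - D = 97303 - 71803 = 25500 N
Step 2: Excess power = 25500 * 267.2 = 6813600.0 W
Step 3: RC = 6813600.0 / 157628 = 43.226 m/s

43.226


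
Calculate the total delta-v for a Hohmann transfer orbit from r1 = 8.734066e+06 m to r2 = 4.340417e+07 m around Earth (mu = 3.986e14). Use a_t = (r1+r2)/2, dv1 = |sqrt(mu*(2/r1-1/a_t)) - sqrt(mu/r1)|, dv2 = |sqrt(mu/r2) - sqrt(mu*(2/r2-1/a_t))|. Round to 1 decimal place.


Step 1: Transfer semi-major axis a_t = (8.734066e+06 + 4.340417e+07) / 2 = 2.606912e+07 m
Step 2: v1 (circular at r1) = sqrt(mu/r1) = 6755.55 m/s
Step 3: v_t1 = sqrt(mu*(2/r1 - 1/a_t)) = 8716.92 m/s
Step 4: dv1 = |8716.92 - 6755.55| = 1961.37 m/s
Step 5: v2 (circular at r2) = 3030.42 m/s, v_t2 = 1754.07 m/s
Step 6: dv2 = |3030.42 - 1754.07| = 1276.35 m/s
Step 7: Total delta-v = 1961.37 + 1276.35 = 3237.7 m/s

3237.7


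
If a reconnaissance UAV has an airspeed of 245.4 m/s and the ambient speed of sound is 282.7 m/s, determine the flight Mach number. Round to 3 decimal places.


Step 1: M = V / a = 245.4 / 282.7
Step 2: M = 0.868

0.868


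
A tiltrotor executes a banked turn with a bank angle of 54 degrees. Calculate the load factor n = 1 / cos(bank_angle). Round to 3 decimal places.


Step 1: Convert 54 degrees to radians = 0.942478
Step 2: cos(54 deg) = 0.587785
Step 3: n = 1 / 0.587785 = 1.701

1.701


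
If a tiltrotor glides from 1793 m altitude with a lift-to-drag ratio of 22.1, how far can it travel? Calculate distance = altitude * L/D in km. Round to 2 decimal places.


Step 1: Glide distance = altitude * L/D = 1793 * 22.1 = 39625.3 m
Step 2: Convert to km: 39625.3 / 1000 = 39.63 km

39.63


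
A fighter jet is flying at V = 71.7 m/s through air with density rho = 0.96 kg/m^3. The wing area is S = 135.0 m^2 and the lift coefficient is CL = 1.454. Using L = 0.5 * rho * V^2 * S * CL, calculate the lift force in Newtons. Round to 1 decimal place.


Step 1: Calculate dynamic pressure q = 0.5 * 0.96 * 71.7^2 = 0.5 * 0.96 * 5140.89 = 2467.6272 Pa
Step 2: Multiply by wing area and lift coefficient: L = 2467.6272 * 135.0 * 1.454
Step 3: L = 333129.672 * 1.454 = 484370.5 N

484370.5


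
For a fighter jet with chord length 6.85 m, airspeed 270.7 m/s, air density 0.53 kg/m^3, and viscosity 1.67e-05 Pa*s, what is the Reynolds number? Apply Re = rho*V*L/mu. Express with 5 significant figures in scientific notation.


Step 1: Numerator = rho * V * L = 0.53 * 270.7 * 6.85 = 982.77635
Step 2: Re = 982.77635 / 1.67e-05
Step 3: Re = 5.8849e+07

5.8849e+07


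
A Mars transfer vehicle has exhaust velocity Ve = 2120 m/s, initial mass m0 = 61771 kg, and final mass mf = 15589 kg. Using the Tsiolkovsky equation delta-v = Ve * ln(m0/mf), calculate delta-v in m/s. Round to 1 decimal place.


Step 1: Mass ratio m0/mf = 61771 / 15589 = 3.962474
Step 2: ln(3.962474) = 1.376868
Step 3: delta-v = 2120 * 1.376868 = 2919.0 m/s

2919.0


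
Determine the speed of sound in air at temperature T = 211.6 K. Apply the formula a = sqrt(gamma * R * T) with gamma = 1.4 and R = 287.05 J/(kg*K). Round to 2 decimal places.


Step 1: gamma * R * T = 1.4 * 287.05 * 211.6 = 85035.692
Step 2: a = sqrt(85035.692) = 291.61 m/s

291.61


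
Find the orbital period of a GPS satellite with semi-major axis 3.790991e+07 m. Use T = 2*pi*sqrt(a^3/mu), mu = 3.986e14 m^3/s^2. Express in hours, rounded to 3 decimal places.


Step 1: a^3 / mu = 5.448265e+22 / 3.986e14 = 1.366850e+08
Step 2: sqrt(1.366850e+08) = 11691.2375 s
Step 3: T = 2*pi * 11691.2375 = 73458.21 s
Step 4: T in hours = 73458.21 / 3600 = 20.405 hours

20.405


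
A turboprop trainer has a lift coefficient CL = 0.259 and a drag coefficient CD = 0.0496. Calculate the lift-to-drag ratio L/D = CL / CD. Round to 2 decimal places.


Step 1: L/D = CL / CD = 0.259 / 0.0496
Step 2: L/D = 5.22

5.22


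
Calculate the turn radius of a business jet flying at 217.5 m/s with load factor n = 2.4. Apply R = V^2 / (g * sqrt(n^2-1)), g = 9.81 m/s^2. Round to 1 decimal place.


Step 1: V^2 = 217.5^2 = 47306.25
Step 2: n^2 - 1 = 2.4^2 - 1 = 4.76
Step 3: sqrt(4.76) = 2.181742
Step 4: R = 47306.25 / (9.81 * 2.181742) = 2210.3 m

2210.3


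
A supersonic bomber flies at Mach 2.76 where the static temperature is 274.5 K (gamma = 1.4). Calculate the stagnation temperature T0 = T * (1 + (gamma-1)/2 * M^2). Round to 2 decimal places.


Step 1: (gamma-1)/2 = 0.2
Step 2: M^2 = 7.6176
Step 3: 1 + 0.2 * 7.6176 = 2.52352
Step 4: T0 = 274.5 * 2.52352 = 692.71 K

692.71


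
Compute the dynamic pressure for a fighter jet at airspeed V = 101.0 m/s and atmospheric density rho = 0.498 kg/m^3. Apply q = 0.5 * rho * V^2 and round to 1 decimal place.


Step 1: V^2 = 101.0^2 = 10201.0
Step 2: q = 0.5 * 0.498 * 10201.0
Step 3: q = 2540.0 Pa

2540.0


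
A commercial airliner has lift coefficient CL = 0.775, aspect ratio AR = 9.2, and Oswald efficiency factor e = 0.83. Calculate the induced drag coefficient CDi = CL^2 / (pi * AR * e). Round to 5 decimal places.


Step 1: CL^2 = 0.775^2 = 0.600625
Step 2: pi * AR * e = 3.14159 * 9.2 * 0.83 = 23.989202
Step 3: CDi = 0.600625 / 23.989202 = 0.02504

0.02504


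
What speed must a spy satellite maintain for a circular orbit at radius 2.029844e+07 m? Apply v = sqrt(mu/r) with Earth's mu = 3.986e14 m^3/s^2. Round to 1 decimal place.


Step 1: mu / r = 3.986e14 / 2.029844e+07 = 19636977.0288
Step 2: v = sqrt(19636977.0288) = 4431.4 m/s

4431.4


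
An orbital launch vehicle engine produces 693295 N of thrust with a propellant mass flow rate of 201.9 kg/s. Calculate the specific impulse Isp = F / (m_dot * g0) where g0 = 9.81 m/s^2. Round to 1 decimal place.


Step 1: m_dot * g0 = 201.9 * 9.81 = 1980.64
Step 2: Isp = 693295 / 1980.64 = 350.0 s

350.0


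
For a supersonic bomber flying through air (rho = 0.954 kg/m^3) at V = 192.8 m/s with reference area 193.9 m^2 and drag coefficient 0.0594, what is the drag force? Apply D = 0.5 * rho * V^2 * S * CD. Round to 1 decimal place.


Step 1: Dynamic pressure q = 0.5 * 0.954 * 192.8^2 = 17730.9677 Pa
Step 2: Drag D = q * S * CD = 17730.9677 * 193.9 * 0.0594
Step 3: D = 204219.3 N

204219.3


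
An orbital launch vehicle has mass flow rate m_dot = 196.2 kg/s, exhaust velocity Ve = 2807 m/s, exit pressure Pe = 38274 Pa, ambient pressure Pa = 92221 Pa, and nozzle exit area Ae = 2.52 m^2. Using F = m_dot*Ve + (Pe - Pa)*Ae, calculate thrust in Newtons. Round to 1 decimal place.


Step 1: Momentum thrust = m_dot * Ve = 196.2 * 2807 = 550733.4 N
Step 2: Pressure thrust = (Pe - Pa) * Ae = (38274 - 92221) * 2.52 = -135946.44 N
Step 3: Total thrust F = 550733.4 + -135946.44 = 414787.0 N

414787.0


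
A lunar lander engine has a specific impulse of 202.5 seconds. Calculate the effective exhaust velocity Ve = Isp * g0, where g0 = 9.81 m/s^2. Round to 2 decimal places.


Step 1: Ve = Isp * g0 = 202.5 * 9.81
Step 2: Ve = 1986.53 m/s

1986.53


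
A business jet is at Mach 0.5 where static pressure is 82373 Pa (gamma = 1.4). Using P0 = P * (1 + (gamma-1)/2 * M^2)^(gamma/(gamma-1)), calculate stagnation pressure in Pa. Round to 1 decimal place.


Step 1: (gamma-1)/2 * M^2 = 0.2 * 0.25 = 0.05
Step 2: 1 + 0.05 = 1.05
Step 3: Exponent gamma/(gamma-1) = 3.5
Step 4: P0 = 82373 * 1.05^3.5 = 97711.9 Pa

97711.9


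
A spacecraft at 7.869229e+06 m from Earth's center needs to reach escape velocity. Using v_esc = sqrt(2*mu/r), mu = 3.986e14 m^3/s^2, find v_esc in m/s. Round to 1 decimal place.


Step 1: 2*mu/r = 2 * 3.986e14 / 7.869229e+06 = 101305985.6309
Step 2: v_esc = sqrt(101305985.6309) = 10065.1 m/s

10065.1


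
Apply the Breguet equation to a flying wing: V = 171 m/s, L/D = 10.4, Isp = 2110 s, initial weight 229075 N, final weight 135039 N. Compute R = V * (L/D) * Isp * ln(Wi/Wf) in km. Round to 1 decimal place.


Step 1: Coefficient = V * (L/D) * Isp = 171 * 10.4 * 2110 = 3752424.0 m
Step 2: Wi/Wf = 229075 / 135039 = 1.696362
Step 3: ln(1.696362) = 0.528486
Step 4: R = 3752424.0 * 0.528486 = 1983102.9 m = 1983.1 km

1983.1


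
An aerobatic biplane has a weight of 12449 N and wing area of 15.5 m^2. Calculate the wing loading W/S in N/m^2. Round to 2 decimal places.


Step 1: Wing loading = W / S = 12449 / 15.5
Step 2: Wing loading = 803.16 N/m^2

803.16


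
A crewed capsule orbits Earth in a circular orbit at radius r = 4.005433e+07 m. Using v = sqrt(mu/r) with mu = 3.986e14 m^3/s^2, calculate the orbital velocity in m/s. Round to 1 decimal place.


Step 1: mu / r = 3.986e14 / 4.005433e+07 = 9951483.3977
Step 2: v = sqrt(9951483.3977) = 3154.6 m/s

3154.6
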